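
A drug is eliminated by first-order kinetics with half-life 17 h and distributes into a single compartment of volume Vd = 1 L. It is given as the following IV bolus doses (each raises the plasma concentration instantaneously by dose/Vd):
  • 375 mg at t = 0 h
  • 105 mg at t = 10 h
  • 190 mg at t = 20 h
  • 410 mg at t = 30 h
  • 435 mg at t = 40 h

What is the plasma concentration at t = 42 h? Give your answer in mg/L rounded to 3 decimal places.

825.909 mg/L

k = ln 2 / 17 = 0.04077 per h
Dose 1 (375 mg at t=0 h): 375·exp(−0.04077·42) = 67.657 mg/L
Dose 2 (105 mg at t=10 h): 105·exp(−0.04077·32) = 28.480 mg/L
Dose 3 (190 mg at t=20 h): 190·exp(−0.04077·22) = 77.479 mg/L
Dose 4 (410 mg at t=30 h): 410·exp(−0.04077·12) = 251.358 mg/L
Dose 5 (435 mg at t=40 h): 435·exp(−0.04077·2) = 400.935 mg/L
C(42) = 67.657 + 28.480 + 77.479 + 251.358 + 400.935 = 825.909 mg/L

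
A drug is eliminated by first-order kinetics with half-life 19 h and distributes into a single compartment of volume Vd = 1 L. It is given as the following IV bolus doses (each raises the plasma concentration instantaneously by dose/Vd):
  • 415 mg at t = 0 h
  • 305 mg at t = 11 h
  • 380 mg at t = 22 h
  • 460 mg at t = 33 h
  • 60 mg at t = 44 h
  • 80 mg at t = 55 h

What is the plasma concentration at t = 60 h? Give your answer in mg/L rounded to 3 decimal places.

k = ln 2 / 19 = 0.03648 per h
Dose 1 (415 mg at t=0 h): 415·exp(−0.03648·60) = 46.497 mg/L
Dose 2 (305 mg at t=11 h): 305·exp(−0.03648·49) = 51.046 mg/L
Dose 3 (380 mg at t=22 h): 380·exp(−0.03648·38) = 95.000 mg/L
Dose 4 (460 mg at t=33 h): 460·exp(−0.03648·27) = 171.782 mg/L
Dose 5 (60 mg at t=44 h): 60·exp(−0.03648·16) = 33.470 mg/L
Dose 6 (80 mg at t=55 h): 80·exp(−0.03648·5) = 66.661 mg/L
C(60) = 46.497 + 51.046 + 95.000 + 171.782 + 33.470 + 66.661 = 464.456 mg/L

464.456 mg/L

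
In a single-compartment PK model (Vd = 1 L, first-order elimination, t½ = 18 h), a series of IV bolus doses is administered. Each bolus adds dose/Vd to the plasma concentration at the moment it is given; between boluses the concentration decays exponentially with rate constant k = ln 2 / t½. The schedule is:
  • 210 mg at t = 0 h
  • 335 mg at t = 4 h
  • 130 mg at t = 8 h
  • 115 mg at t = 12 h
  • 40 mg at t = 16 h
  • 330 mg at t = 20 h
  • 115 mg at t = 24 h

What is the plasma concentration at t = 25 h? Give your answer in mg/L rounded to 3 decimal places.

777.820 mg/L

k = ln 2 / 18 = 0.03851 per h
Dose 1 (210 mg at t=0 h): 210·exp(−0.03851·25) = 80.190 mg/L
Dose 2 (335 mg at t=4 h): 335·exp(−0.03851·21) = 149.226 mg/L
Dose 3 (130 mg at t=8 h): 130·exp(−0.03851·17) = 67.552 mg/L
Dose 4 (115 mg at t=12 h): 115·exp(−0.03851·13) = 69.709 mg/L
Dose 5 (40 mg at t=16 h): 40·exp(−0.03851·9) = 28.284 mg/L
Dose 6 (330 mg at t=20 h): 330·exp(−0.03851·5) = 272.204 mg/L
Dose 7 (115 mg at t=24 h): 115·exp(−0.03851·1) = 110.656 mg/L
C(25) = 80.190 + 149.226 + 67.552 + 69.709 + 28.284 + 272.204 + 110.656 = 777.820 mg/L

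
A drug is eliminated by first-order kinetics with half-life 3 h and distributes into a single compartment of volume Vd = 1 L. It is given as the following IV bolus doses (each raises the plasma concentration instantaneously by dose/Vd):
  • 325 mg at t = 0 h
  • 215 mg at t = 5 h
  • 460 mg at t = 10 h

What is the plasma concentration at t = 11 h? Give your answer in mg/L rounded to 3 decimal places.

k = ln 2 / 3 = 0.23105 per h
Dose 1 (325 mg at t=0 h): 325·exp(−0.23105·11) = 25.592 mg/L
Dose 2 (215 mg at t=5 h): 215·exp(−0.23105·6) = 53.750 mg/L
Dose 3 (460 mg at t=10 h): 460·exp(−0.23105·1) = 365.102 mg/L
C(11) = 25.592 + 53.750 + 365.102 = 444.444 mg/L

444.444 mg/L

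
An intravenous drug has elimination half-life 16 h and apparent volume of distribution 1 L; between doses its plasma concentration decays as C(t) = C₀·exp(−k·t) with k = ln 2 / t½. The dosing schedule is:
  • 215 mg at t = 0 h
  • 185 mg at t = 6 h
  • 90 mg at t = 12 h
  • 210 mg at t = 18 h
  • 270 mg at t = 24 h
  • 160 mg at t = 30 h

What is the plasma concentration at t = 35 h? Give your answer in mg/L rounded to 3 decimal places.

530.135 mg/L

k = ln 2 / 16 = 0.04332 per h
Dose 1 (215 mg at t=0 h): 215·exp(−0.04332·35) = 47.199 mg/L
Dose 2 (185 mg at t=6 h): 185·exp(−0.04332·29) = 52.669 mg/L
Dose 3 (90 mg at t=12 h): 90·exp(−0.04332·23) = 33.229 mg/L
Dose 4 (210 mg at t=18 h): 210·exp(−0.04332·17) = 100.548 mg/L
Dose 5 (270 mg at t=24 h): 270·exp(−0.04332·11) = 167.651 mg/L
Dose 6 (160 mg at t=30 h): 160·exp(−0.04332·5) = 128.839 mg/L
C(35) = 47.199 + 52.669 + 33.229 + 100.548 + 167.651 + 128.839 = 530.135 mg/L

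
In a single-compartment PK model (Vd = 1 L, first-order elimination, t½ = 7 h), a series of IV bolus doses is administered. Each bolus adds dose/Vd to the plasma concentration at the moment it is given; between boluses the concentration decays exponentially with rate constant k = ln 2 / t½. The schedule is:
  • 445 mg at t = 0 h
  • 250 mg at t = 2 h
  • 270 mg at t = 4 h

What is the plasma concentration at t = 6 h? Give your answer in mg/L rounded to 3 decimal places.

k = ln 2 / 7 = 0.09902 per h
Dose 1 (445 mg at t=0 h): 445·exp(−0.09902·6) = 245.660 mg/L
Dose 2 (250 mg at t=2 h): 250·exp(−0.09902·4) = 168.238 mg/L
Dose 3 (270 mg at t=4 h): 270·exp(−0.09902·2) = 221.491 mg/L
C(6) = 245.660 + 168.238 + 221.491 = 635.388 mg/L

635.388 mg/L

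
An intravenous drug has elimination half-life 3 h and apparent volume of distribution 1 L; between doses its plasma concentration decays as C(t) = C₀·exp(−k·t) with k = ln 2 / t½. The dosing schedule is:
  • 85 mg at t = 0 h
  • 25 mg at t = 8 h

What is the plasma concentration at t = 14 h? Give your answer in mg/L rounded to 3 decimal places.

k = ln 2 / 3 = 0.23105 per h
Dose 1 (85 mg at t=0 h): 85·exp(−0.23105·14) = 3.347 mg/L
Dose 2 (25 mg at t=8 h): 25·exp(−0.23105·6) = 6.250 mg/L
C(14) = 3.347 + 6.250 = 9.597 mg/L

9.597 mg/L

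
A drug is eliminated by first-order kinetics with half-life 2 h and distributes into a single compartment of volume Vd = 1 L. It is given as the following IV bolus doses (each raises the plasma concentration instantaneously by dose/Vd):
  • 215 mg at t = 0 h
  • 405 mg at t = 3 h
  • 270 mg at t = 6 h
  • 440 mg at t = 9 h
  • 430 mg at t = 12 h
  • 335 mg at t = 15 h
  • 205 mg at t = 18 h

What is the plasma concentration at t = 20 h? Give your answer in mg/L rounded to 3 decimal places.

201.756 mg/L

k = ln 2 / 2 = 0.34657 per h
Dose 1 (215 mg at t=0 h): 215·exp(−0.34657·20) = 0.210 mg/L
Dose 2 (405 mg at t=3 h): 405·exp(−0.34657·17) = 1.119 mg/L
Dose 3 (270 mg at t=6 h): 270·exp(−0.34657·14) = 2.109 mg/L
Dose 4 (440 mg at t=9 h): 440·exp(−0.34657·11) = 9.723 mg/L
Dose 5 (430 mg at t=12 h): 430·exp(−0.34657·8) = 26.875 mg/L
Dose 6 (335 mg at t=15 h): 335·exp(−0.34657·5) = 59.220 mg/L
Dose 7 (205 mg at t=18 h): 205·exp(−0.34657·2) = 102.500 mg/L
C(20) = 0.210 + 1.119 + 2.109 + 9.723 + 26.875 + 59.220 + 102.500 = 201.756 mg/L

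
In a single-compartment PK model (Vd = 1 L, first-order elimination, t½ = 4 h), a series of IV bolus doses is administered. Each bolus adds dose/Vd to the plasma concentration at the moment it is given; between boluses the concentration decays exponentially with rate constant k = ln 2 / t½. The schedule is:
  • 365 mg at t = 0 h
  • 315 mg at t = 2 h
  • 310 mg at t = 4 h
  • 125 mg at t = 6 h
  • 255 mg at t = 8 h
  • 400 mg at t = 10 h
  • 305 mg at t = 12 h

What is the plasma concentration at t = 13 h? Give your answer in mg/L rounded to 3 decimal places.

k = ln 2 / 4 = 0.17329 per h
Dose 1 (365 mg at t=0 h): 365·exp(−0.17329·13) = 38.366 mg/L
Dose 2 (315 mg at t=2 h): 315·exp(−0.17329·11) = 46.825 mg/L
Dose 3 (310 mg at t=4 h): 310·exp(−0.17329·9) = 65.169 mg/L
Dose 4 (125 mg at t=6 h): 125·exp(−0.17329·7) = 37.163 mg/L
Dose 5 (255 mg at t=8 h): 255·exp(−0.17329·5) = 107.214 mg/L
Dose 6 (400 mg at t=10 h): 400·exp(−0.17329·3) = 237.841 mg/L
Dose 7 (305 mg at t=12 h): 305·exp(−0.17329·1) = 256.473 mg/L
C(13) = 38.366 + 46.825 + 65.169 + 37.163 + 107.214 + 237.841 + 256.473 = 789.052 mg/L

789.052 mg/L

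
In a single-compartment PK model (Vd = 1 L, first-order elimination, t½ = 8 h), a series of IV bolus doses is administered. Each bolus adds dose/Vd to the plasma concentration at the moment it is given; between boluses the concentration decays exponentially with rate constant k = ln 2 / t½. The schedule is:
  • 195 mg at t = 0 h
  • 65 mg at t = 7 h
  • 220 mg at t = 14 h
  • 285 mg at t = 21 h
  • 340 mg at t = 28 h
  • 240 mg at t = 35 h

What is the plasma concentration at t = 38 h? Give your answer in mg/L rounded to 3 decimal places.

k = ln 2 / 8 = 0.08664 per h
Dose 1 (195 mg at t=0 h): 195·exp(−0.08664·38) = 7.247 mg/L
Dose 2 (65 mg at t=7 h): 65·exp(−0.08664·31) = 4.430 mg/L
Dose 3 (220 mg at t=14 h): 220·exp(−0.08664·24) = 27.500 mg/L
Dose 4 (285 mg at t=21 h): 285·exp(−0.08664·17) = 65.337 mg/L
Dose 5 (340 mg at t=28 h): 340·exp(−0.08664·10) = 142.952 mg/L
Dose 6 (240 mg at t=35 h): 240·exp(−0.08664·3) = 185.065 mg/L
C(38) = 7.247 + 4.430 + 27.500 + 65.337 + 142.952 + 185.065 = 432.531 mg/L

432.531 mg/L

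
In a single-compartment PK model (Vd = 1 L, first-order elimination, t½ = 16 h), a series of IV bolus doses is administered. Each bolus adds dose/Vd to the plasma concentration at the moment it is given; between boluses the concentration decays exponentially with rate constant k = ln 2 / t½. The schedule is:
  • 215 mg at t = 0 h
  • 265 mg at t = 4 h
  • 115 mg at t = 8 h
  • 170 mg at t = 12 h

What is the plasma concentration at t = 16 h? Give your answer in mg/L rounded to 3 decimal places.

489.340 mg/L

k = ln 2 / 16 = 0.04332 per h
Dose 1 (215 mg at t=0 h): 215·exp(−0.04332·16) = 107.500 mg/L
Dose 2 (265 mg at t=4 h): 265·exp(−0.04332·12) = 157.570 mg/L
Dose 3 (115 mg at t=8 h): 115·exp(−0.04332·8) = 81.317 mg/L
Dose 4 (170 mg at t=12 h): 170·exp(−0.04332·4) = 142.952 mg/L
C(16) = 107.500 + 157.570 + 81.317 + 142.952 = 489.340 mg/L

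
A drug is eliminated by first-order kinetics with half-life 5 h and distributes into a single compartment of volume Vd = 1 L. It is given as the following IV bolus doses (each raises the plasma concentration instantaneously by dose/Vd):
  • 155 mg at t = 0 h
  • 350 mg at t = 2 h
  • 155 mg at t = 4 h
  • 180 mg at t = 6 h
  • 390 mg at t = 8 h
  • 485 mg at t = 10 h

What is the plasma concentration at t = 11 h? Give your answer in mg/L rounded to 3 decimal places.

k = ln 2 / 5 = 0.13863 per h
Dose 1 (155 mg at t=0 h): 155·exp(−0.13863·11) = 33.734 mg/L
Dose 2 (350 mg at t=2 h): 350·exp(−0.13863·9) = 100.511 mg/L
Dose 3 (155 mg at t=4 h): 155·exp(−0.13863·7) = 58.734 mg/L
Dose 4 (180 mg at t=6 h): 180·exp(−0.13863·5) = 90.000 mg/L
Dose 5 (390 mg at t=8 h): 390·exp(−0.13863·3) = 257.304 mg/L
Dose 6 (485 mg at t=10 h): 485·exp(−0.13863·1) = 422.217 mg/L
C(11) = 33.734 + 100.511 + 58.734 + 90.000 + 257.304 + 422.217 = 962.500 mg/L

962.500 mg/L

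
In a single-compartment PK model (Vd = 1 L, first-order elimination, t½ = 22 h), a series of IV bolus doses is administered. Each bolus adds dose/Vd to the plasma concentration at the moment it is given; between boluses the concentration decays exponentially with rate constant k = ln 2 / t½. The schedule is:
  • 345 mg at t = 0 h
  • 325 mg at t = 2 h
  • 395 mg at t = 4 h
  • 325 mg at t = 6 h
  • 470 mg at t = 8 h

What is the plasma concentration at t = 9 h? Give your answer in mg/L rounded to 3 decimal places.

k = ln 2 / 22 = 0.03151 per h
Dose 1 (345 mg at t=0 h): 345·exp(−0.03151·9) = 259.819 mg/L
Dose 2 (325 mg at t=2 h): 325·exp(−0.03151·7) = 260.676 mg/L
Dose 3 (395 mg at t=4 h): 395·exp(−0.03151·5) = 337.428 mg/L
Dose 4 (325 mg at t=6 h): 325·exp(−0.03151·3) = 295.688 mg/L
Dose 5 (470 mg at t=8 h): 470·exp(−0.03151·1) = 455.423 mg/L
C(9) = 259.819 + 260.676 + 337.428 + 295.688 + 455.423 = 1609.034 mg/L

1609.034 mg/L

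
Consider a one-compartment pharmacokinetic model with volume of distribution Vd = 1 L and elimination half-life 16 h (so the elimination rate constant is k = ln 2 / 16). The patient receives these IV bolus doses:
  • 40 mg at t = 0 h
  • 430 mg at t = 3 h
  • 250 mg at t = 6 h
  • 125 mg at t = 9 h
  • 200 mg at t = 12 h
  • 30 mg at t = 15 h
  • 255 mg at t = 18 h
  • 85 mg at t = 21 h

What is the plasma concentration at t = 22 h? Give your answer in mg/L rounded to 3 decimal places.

848.055 mg/L

k = ln 2 / 16 = 0.04332 per h
Dose 1 (40 mg at t=0 h): 40·exp(−0.04332·22) = 15.422 mg/L
Dose 2 (430 mg at t=3 h): 430·exp(−0.04332·19) = 188.797 mg/L
Dose 3 (250 mg at t=6 h): 250·exp(−0.04332·16) = 125.000 mg/L
Dose 4 (125 mg at t=9 h): 125·exp(−0.04332·13) = 71.174 mg/L
Dose 5 (200 mg at t=12 h): 200·exp(−0.04332·10) = 129.684 mg/L
Dose 6 (30 mg at t=15 h): 30·exp(−0.04332·7) = 22.152 mg/L
Dose 7 (255 mg at t=18 h): 255·exp(−0.04332·4) = 214.429 mg/L
Dose 8 (85 mg at t=21 h): 85·exp(−0.04332·1) = 81.396 mg/L
C(22) = 15.422 + 188.797 + 125.000 + 71.174 + 129.684 + 22.152 + 214.429 + 81.396 = 848.055 mg/L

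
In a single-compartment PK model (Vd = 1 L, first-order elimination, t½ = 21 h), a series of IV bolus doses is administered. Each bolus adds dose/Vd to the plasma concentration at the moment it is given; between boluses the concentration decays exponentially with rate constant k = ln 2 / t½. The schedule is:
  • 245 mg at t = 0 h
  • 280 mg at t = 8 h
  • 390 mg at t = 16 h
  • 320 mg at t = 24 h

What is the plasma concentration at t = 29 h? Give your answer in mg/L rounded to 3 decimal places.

k = ln 2 / 21 = 0.03301 per h
Dose 1 (245 mg at t=0 h): 245·exp(−0.03301·29) = 94.071 mg/L
Dose 2 (280 mg at t=8 h): 280·exp(−0.03301·21) = 140.000 mg/L
Dose 3 (390 mg at t=16 h): 390·exp(−0.03301·13) = 253.929 mg/L
Dose 4 (320 mg at t=24 h): 320·exp(−0.03301·5) = 271.316 mg/L
C(29) = 94.071 + 140.000 + 253.929 + 271.316 = 759.317 mg/L

759.317 mg/L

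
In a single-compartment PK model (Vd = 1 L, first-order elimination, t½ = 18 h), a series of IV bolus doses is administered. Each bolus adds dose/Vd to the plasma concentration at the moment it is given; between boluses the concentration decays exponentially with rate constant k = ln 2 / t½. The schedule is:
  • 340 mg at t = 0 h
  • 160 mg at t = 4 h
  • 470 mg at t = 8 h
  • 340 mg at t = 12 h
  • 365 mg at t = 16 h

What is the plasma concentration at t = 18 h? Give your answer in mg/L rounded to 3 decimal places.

k = ln 2 / 18 = 0.03851 per h
Dose 1 (340 mg at t=0 h): 340·exp(−0.03851·18) = 170.000 mg/L
Dose 2 (160 mg at t=4 h): 160·exp(−0.03851·14) = 93.322 mg/L
Dose 3 (470 mg at t=8 h): 470·exp(−0.03851·10) = 319.786 mg/L
Dose 4 (340 mg at t=12 h): 340·exp(−0.03851·6) = 269.858 mg/L
Dose 5 (365 mg at t=16 h): 365·exp(−0.03851·2) = 337.944 mg/L
C(18) = 170.000 + 93.322 + 319.786 + 269.858 + 337.944 = 1190.910 mg/L

1190.910 mg/L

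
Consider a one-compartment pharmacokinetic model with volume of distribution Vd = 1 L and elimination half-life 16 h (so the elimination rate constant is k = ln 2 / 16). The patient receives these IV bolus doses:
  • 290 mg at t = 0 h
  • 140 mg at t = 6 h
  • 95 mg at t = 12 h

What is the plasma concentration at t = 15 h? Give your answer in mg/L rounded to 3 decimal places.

329.640 mg/L

k = ln 2 / 16 = 0.04332 per h
Dose 1 (290 mg at t=0 h): 290·exp(−0.04332·15) = 151.420 mg/L
Dose 2 (140 mg at t=6 h): 140·exp(−0.04332·9) = 94.798 mg/L
Dose 3 (95 mg at t=12 h): 95·exp(−0.04332·3) = 83.422 mg/L
C(15) = 151.420 + 94.798 + 83.422 = 329.640 mg/L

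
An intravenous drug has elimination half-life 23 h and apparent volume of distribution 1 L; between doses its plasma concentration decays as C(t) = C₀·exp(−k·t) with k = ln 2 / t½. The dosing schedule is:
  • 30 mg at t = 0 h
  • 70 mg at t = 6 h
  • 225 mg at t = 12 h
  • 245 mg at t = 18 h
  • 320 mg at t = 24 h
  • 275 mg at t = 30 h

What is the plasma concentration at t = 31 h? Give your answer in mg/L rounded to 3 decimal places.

863.211 mg/L

k = ln 2 / 23 = 0.03014 per h
Dose 1 (30 mg at t=0 h): 30·exp(−0.03014·31) = 11.787 mg/L
Dose 2 (70 mg at t=6 h): 70·exp(−0.03014·25) = 32.953 mg/L
Dose 3 (225 mg at t=12 h): 225·exp(−0.03014·19) = 126.913 mg/L
Dose 4 (245 mg at t=18 h): 245·exp(−0.03014·13) = 165.584 mg/L
Dose 5 (320 mg at t=24 h): 320·exp(−0.03014·7) = 259.139 mg/L
Dose 6 (275 mg at t=30 h): 275·exp(−0.03014·1) = 266.836 mg/L
C(31) = 11.787 + 32.953 + 126.913 + 165.584 + 259.139 + 266.836 = 863.211 mg/L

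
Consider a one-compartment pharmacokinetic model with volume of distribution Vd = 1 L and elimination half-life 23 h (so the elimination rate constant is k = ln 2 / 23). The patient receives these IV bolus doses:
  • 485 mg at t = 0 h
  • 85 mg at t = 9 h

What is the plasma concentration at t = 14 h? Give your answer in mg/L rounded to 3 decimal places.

k = ln 2 / 23 = 0.03014 per h
Dose 1 (485 mg at t=0 h): 485·exp(−0.03014·14) = 318.058 mg/L
Dose 2 (85 mg at t=9 h): 85·exp(−0.03014·5) = 73.110 mg/L
C(14) = 318.058 + 73.110 = 391.168 mg/L

391.168 mg/L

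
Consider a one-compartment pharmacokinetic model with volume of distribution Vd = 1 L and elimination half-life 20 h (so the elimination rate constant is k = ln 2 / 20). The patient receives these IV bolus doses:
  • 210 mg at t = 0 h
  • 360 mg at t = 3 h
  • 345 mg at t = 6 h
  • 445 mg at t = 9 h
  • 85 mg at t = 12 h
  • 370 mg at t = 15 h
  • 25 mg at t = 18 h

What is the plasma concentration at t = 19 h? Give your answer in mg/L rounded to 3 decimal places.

1262.935 mg/L

k = ln 2 / 20 = 0.03466 per h
Dose 1 (210 mg at t=0 h): 210·exp(−0.03466·19) = 108.703 mg/L
Dose 2 (360 mg at t=3 h): 360·exp(−0.03466·16) = 206.766 mg/L
Dose 3 (345 mg at t=6 h): 345·exp(−0.03466·13) = 219.862 mg/L
Dose 4 (445 mg at t=9 h): 445·exp(−0.03466·10) = 314.663 mg/L
Dose 5 (85 mg at t=12 h): 85·exp(−0.03466·7) = 66.690 mg/L
Dose 6 (370 mg at t=15 h): 370·exp(−0.03466·4) = 322.104 mg/L
Dose 7 (25 mg at t=18 h): 25·exp(−0.03466·1) = 24.148 mg/L
C(19) = 108.703 + 206.766 + 219.862 + 314.663 + 66.690 + 322.104 + 24.148 = 1262.935 mg/L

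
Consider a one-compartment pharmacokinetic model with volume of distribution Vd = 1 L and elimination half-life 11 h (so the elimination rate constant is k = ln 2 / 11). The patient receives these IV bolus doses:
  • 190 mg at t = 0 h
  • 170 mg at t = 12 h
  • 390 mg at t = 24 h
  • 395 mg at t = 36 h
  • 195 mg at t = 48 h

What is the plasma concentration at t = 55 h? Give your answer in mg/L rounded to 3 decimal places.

317.300 mg/L

k = ln 2 / 11 = 0.06301 per h
Dose 1 (190 mg at t=0 h): 190·exp(−0.06301·55) = 5.938 mg/L
Dose 2 (170 mg at t=12 h): 170·exp(−0.06301·43) = 11.316 mg/L
Dose 3 (390 mg at t=24 h): 390·exp(−0.06301·31) = 55.298 mg/L
Dose 4 (395 mg at t=36 h): 395·exp(−0.06301·19) = 119.299 mg/L
Dose 5 (195 mg at t=48 h): 195·exp(−0.06301·7) = 125.450 mg/L
C(55) = 5.938 + 11.316 + 55.298 + 119.299 + 125.450 = 317.300 mg/L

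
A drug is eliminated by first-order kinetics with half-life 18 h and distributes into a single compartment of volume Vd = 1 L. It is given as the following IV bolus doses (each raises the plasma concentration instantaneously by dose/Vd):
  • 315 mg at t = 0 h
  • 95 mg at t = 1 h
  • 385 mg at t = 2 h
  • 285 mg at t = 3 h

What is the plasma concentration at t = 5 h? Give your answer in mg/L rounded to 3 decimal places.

k = ln 2 / 18 = 0.03851 per h
Dose 1 (315 mg at t=0 h): 315·exp(−0.03851·5) = 259.831 mg/L
Dose 2 (95 mg at t=1 h): 95·exp(−0.03851·4) = 81.438 mg/L
Dose 3 (385 mg at t=2 h): 385·exp(−0.03851·3) = 342.996 mg/L
Dose 4 (285 mg at t=3 h): 285·exp(−0.03851·2) = 263.874 mg/L
C(5) = 259.831 + 81.438 + 342.996 + 263.874 = 948.140 mg/L

948.140 mg/L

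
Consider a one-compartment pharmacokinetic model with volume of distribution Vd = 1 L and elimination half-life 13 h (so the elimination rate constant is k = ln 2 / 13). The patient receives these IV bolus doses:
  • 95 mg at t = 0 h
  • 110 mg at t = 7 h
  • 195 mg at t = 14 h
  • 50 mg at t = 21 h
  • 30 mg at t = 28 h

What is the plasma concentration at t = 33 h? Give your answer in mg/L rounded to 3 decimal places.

164.006 mg/L

k = ln 2 / 13 = 0.05332 per h
Dose 1 (95 mg at t=0 h): 95·exp(−0.05332·33) = 16.352 mg/L
Dose 2 (110 mg at t=7 h): 110·exp(−0.05332·26) = 27.500 mg/L
Dose 3 (195 mg at t=14 h): 195·exp(−0.05332·19) = 70.806 mg/L
Dose 4 (50 mg at t=21 h): 50·exp(−0.05332·12) = 26.369 mg/L
Dose 5 (30 mg at t=28 h): 30·exp(−0.05332·5) = 22.979 mg/L
C(33) = 16.352 + 27.500 + 70.806 + 26.369 + 22.979 = 164.006 mg/L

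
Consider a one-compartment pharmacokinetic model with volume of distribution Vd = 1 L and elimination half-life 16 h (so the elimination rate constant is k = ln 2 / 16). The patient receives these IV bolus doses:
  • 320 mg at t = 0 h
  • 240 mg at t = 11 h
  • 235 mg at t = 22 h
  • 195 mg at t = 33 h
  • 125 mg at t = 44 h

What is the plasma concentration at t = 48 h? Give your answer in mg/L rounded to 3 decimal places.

k = ln 2 / 16 = 0.04332 per h
Dose 1 (320 mg at t=0 h): 320·exp(−0.04332·48) = 40.000 mg/L
Dose 2 (240 mg at t=11 h): 240·exp(−0.04332·37) = 48.315 mg/L
Dose 3 (235 mg at t=22 h): 235·exp(−0.04332·26) = 76.189 mg/L
Dose 4 (195 mg at t=33 h): 195·exp(−0.04332·15) = 101.817 mg/L
Dose 5 (125 mg at t=44 h): 125·exp(−0.04332·4) = 105.112 mg/L
C(48) = 40.000 + 48.315 + 76.189 + 101.817 + 105.112 = 371.433 mg/L

371.433 mg/L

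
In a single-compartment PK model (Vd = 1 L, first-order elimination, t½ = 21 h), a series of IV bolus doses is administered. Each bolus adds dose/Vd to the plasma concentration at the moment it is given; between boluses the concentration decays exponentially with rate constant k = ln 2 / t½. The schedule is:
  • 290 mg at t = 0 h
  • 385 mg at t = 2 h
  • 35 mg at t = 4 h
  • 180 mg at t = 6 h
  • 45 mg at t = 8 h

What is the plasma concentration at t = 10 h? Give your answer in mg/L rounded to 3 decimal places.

732.700 mg/L

k = ln 2 / 21 = 0.03301 per h
Dose 1 (290 mg at t=0 h): 290·exp(−0.03301·10) = 208.473 mg/L
Dose 2 (385 mg at t=2 h): 385·exp(−0.03301·8) = 295.653 mg/L
Dose 3 (35 mg at t=4 h): 35·exp(−0.03301·6) = 28.712 mg/L
Dose 4 (180 mg at t=6 h): 180·exp(−0.03301·4) = 157.737 mg/L
Dose 5 (45 mg at t=8 h): 45·exp(−0.03301·2) = 42.125 mg/L
C(10) = 208.473 + 295.653 + 28.712 + 157.737 + 42.125 = 732.700 mg/L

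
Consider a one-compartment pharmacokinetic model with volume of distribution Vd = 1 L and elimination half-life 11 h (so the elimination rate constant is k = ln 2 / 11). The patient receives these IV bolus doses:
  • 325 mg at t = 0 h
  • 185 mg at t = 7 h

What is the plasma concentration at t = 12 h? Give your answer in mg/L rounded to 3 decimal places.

287.578 mg/L

k = ln 2 / 11 = 0.06301 per h
Dose 1 (325 mg at t=0 h): 325·exp(−0.06301·12) = 152.576 mg/L
Dose 2 (185 mg at t=7 h): 185·exp(−0.06301·5) = 135.002 mg/L
C(12) = 152.576 + 135.002 = 287.578 mg/L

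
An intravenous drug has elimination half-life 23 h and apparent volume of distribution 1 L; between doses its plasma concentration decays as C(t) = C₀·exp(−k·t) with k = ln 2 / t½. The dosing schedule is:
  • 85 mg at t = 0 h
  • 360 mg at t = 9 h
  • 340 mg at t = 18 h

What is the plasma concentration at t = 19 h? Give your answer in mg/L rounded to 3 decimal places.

644.181 mg/L

k = ln 2 / 23 = 0.03014 per h
Dose 1 (85 mg at t=0 h): 85·exp(−0.03014·19) = 47.945 mg/L
Dose 2 (360 mg at t=9 h): 360·exp(−0.03014·10) = 266.330 mg/L
Dose 3 (340 mg at t=18 h): 340·exp(−0.03014·1) = 329.906 mg/L
C(19) = 47.945 + 266.330 + 329.906 = 644.181 mg/L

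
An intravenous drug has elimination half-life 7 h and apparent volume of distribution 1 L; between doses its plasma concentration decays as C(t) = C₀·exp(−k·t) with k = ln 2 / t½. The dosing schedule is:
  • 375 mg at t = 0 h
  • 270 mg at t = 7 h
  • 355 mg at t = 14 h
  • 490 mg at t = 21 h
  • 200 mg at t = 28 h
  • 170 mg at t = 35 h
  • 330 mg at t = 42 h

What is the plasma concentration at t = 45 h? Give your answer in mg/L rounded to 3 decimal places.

k = ln 2 / 7 = 0.09902 per h
Dose 1 (375 mg at t=0 h): 375·exp(−0.09902·45) = 4.353 mg/L
Dose 2 (270 mg at t=7 h): 270·exp(−0.09902·38) = 6.269 mg/L
Dose 3 (355 mg at t=14 h): 355·exp(−0.09902·31) = 16.485 mg/L
Dose 4 (490 mg at t=21 h): 490·exp(−0.09902·24) = 45.509 mg/L
Dose 5 (200 mg at t=28 h): 200·exp(−0.09902·17) = 37.150 mg/L
Dose 6 (170 mg at t=35 h): 170·exp(−0.09902·10) = 63.155 mg/L
Dose 7 (330 mg at t=42 h): 330·exp(−0.09902·3) = 245.189 mg/L
C(45) = 4.353 + 6.269 + 16.485 + 45.509 + 37.150 + 63.155 + 245.189 = 418.110 mg/L

418.110 mg/L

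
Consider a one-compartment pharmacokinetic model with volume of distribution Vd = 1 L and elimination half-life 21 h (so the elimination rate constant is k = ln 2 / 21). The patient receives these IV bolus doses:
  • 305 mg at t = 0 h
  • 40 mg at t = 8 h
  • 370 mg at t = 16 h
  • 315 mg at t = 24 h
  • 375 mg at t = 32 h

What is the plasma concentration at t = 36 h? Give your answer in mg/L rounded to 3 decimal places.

840.630 mg/L

k = ln 2 / 21 = 0.03301 per h
Dose 1 (305 mg at t=0 h): 305·exp(−0.03301·36) = 92.950 mg/L
Dose 2 (40 mg at t=8 h): 40·exp(−0.03301·28) = 15.874 mg/L
Dose 3 (370 mg at t=16 h): 370·exp(−0.03301·20) = 191.208 mg/L
Dose 4 (315 mg at t=24 h): 315·exp(−0.03301·12) = 211.979 mg/L
Dose 5 (375 mg at t=32 h): 375·exp(−0.03301·4) = 328.619 mg/L
C(36) = 92.950 + 15.874 + 191.208 + 211.979 + 328.619 = 840.630 mg/L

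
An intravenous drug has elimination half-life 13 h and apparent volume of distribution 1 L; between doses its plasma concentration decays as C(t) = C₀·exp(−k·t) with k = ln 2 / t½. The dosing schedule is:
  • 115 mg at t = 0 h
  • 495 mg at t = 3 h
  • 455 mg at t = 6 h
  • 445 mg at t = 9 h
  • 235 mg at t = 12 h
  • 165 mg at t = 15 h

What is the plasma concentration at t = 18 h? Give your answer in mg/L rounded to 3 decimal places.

1093.132 mg/L

k = ln 2 / 13 = 0.05332 per h
Dose 1 (115 mg at t=0 h): 115·exp(−0.05332·18) = 44.044 mg/L
Dose 2 (495 mg at t=3 h): 495·exp(−0.05332·15) = 222.466 mg/L
Dose 3 (455 mg at t=6 h): 455·exp(−0.05332·12) = 239.959 mg/L
Dose 4 (445 mg at t=9 h): 445·exp(−0.05332·9) = 275.394 mg/L
Dose 5 (235 mg at t=12 h): 235·exp(−0.05332·6) = 170.660 mg/L
Dose 6 (165 mg at t=15 h): 165·exp(−0.05332·3) = 140.610 mg/L
C(18) = 44.044 + 222.466 + 239.959 + 275.394 + 170.660 + 140.610 = 1093.132 mg/L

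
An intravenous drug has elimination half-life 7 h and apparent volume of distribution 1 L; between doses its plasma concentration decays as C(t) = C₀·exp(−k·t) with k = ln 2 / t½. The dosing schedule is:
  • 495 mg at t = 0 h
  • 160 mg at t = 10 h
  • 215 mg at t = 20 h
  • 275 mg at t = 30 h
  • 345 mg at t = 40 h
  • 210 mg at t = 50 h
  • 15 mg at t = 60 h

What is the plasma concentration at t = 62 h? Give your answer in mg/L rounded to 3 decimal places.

132.284 mg/L

k = ln 2 / 7 = 0.09902 per h
Dose 1 (495 mg at t=0 h): 495·exp(−0.09902·62) = 1.067 mg/L
Dose 2 (160 mg at t=10 h): 160·exp(−0.09902·52) = 0.929 mg/L
Dose 3 (215 mg at t=20 h): 215·exp(−0.09902·42) = 3.359 mg/L
Dose 4 (275 mg at t=30 h): 275·exp(−0.09902·32) = 11.566 mg/L
Dose 5 (345 mg at t=40 h): 345·exp(−0.09902·22) = 39.059 mg/L
Dose 6 (210 mg at t=50 h): 210·exp(−0.09902·12) = 63.998 mg/L
Dose 7 (15 mg at t=60 h): 15·exp(−0.09902·2) = 12.305 mg/L
C(62) = 1.067 + 0.929 + 3.359 + 11.566 + 39.059 + 63.998 + 12.305 = 132.284 mg/L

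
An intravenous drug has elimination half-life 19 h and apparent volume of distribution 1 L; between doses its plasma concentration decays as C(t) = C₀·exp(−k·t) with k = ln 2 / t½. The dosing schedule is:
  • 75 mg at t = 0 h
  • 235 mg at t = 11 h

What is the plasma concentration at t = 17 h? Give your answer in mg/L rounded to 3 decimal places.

229.140 mg/L

k = ln 2 / 19 = 0.03648 per h
Dose 1 (75 mg at t=0 h): 75·exp(−0.03648·17) = 40.338 mg/L
Dose 2 (235 mg at t=11 h): 235·exp(−0.03648·6) = 188.802 mg/L
C(17) = 40.338 + 188.802 = 229.140 mg/L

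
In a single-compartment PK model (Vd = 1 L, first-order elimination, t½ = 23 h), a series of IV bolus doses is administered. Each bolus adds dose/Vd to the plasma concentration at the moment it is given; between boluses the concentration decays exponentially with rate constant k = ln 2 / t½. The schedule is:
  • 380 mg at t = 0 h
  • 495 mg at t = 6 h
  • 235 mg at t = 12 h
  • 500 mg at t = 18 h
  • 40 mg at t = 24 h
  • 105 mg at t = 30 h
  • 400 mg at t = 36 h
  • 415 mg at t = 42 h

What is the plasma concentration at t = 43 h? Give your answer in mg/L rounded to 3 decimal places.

1414.131 mg/L

k = ln 2 / 23 = 0.03014 per h
Dose 1 (380 mg at t=0 h): 380·exp(−0.03014·43) = 103.989 mg/L
Dose 2 (495 mg at t=6 h): 495·exp(−0.03014·37) = 162.308 mg/L
Dose 3 (235 mg at t=12 h): 235·exp(−0.03014·31) = 92.328 mg/L
Dose 4 (500 mg at t=18 h): 500·exp(−0.03014·25) = 235.377 mg/L
Dose 5 (40 mg at t=24 h): 40·exp(−0.03014·19) = 22.562 mg/L
Dose 6 (105 mg at t=30 h): 105·exp(−0.03014·13) = 70.965 mg/L
Dose 7 (400 mg at t=36 h): 400·exp(−0.03014·7) = 323.923 mg/L
Dose 8 (415 mg at t=42 h): 415·exp(−0.03014·1) = 402.680 mg/L
C(43) = 103.989 + 162.308 + 92.328 + 235.377 + 22.562 + 70.965 + 323.923 + 402.680 = 1414.131 mg/L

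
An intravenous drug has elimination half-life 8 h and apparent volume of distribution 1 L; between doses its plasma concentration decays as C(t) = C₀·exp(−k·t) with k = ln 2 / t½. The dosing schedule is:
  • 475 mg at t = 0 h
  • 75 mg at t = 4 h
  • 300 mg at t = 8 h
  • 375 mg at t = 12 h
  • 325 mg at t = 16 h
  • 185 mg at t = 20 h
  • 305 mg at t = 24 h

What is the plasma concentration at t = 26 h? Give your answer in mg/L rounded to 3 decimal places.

k = ln 2 / 8 = 0.08664 per h
Dose 1 (475 mg at t=0 h): 475·exp(−0.08664·26) = 49.928 mg/L
Dose 2 (75 mg at t=4 h): 75·exp(−0.08664·22) = 11.149 mg/L
Dose 3 (300 mg at t=8 h): 300·exp(−0.08664·18) = 63.067 mg/L
Dose 4 (375 mg at t=12 h): 375·exp(−0.08664·14) = 111.488 mg/L
Dose 5 (325 mg at t=16 h): 325·exp(−0.08664·10) = 136.646 mg/L
Dose 6 (185 mg at t=20 h): 185·exp(−0.08664·6) = 110.002 mg/L
Dose 7 (305 mg at t=24 h): 305·exp(−0.08664·2) = 256.473 mg/L
C(26) = 49.928 + 11.149 + 63.067 + 111.488 + 136.646 + 110.002 + 256.473 = 738.753 mg/L

738.753 mg/L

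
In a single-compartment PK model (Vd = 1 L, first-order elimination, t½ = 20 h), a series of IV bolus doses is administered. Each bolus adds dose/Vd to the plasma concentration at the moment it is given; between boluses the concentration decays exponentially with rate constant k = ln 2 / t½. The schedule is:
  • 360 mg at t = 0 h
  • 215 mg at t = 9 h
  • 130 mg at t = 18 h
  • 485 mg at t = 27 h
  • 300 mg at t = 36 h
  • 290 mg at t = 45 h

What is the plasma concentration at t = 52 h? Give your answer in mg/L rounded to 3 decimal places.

751.584 mg/L

k = ln 2 / 20 = 0.03466 per h
Dose 1 (360 mg at t=0 h): 360·exp(−0.03466·52) = 59.378 mg/L
Dose 2 (215 mg at t=9 h): 215·exp(−0.03466·43) = 48.442 mg/L
Dose 3 (130 mg at t=18 h): 130·exp(−0.03466·34) = 40.012 mg/L
Dose 4 (485 mg at t=27 h): 485·exp(−0.03466·25) = 203.917 mg/L
Dose 5 (300 mg at t=36 h): 300·exp(−0.03466·16) = 172.305 mg/L
Dose 6 (290 mg at t=45 h): 290·exp(−0.03466·7) = 227.529 mg/L
C(52) = 59.378 + 48.442 + 40.012 + 203.917 + 172.305 + 227.529 = 751.584 mg/L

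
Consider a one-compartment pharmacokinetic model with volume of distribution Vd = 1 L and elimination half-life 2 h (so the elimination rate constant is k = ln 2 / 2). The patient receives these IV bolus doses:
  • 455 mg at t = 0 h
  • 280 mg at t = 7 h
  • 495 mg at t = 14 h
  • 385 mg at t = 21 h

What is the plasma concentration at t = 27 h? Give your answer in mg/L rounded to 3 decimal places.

k = ln 2 / 2 = 0.34657 per h
Dose 1 (455 mg at t=0 h): 455·exp(−0.34657·27) = 0.039 mg/L
Dose 2 (280 mg at t=7 h): 280·exp(−0.34657·20) = 0.273 mg/L
Dose 3 (495 mg at t=14 h): 495·exp(−0.34657·13) = 5.469 mg/L
Dose 4 (385 mg at t=21 h): 385·exp(−0.34657·6) = 48.125 mg/L
C(27) = 0.039 + 0.273 + 5.469 + 48.125 = 53.907 mg/L

53.907 mg/L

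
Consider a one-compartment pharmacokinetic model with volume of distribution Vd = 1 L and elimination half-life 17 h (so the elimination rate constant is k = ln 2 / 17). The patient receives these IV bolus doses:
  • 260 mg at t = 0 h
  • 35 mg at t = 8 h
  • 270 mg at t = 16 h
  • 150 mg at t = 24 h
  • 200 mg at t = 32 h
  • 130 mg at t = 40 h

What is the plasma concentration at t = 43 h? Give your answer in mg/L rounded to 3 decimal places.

k = ln 2 / 17 = 0.04077 per h
Dose 1 (260 mg at t=0 h): 260·exp(−0.04077·43) = 45.034 mg/L
Dose 2 (35 mg at t=8 h): 35·exp(−0.04077·35) = 8.400 mg/L
Dose 3 (270 mg at t=16 h): 270·exp(−0.04077·27) = 89.796 mg/L
Dose 4 (150 mg at t=24 h): 150·exp(−0.04077·19) = 69.127 mg/L
Dose 5 (200 mg at t=32 h): 200·exp(−0.04077·11) = 127.716 mg/L
Dose 6 (130 mg at t=40 h): 130·exp(−0.04077·3) = 115.032 mg/L
C(43) = 45.034 + 8.400 + 89.796 + 69.127 + 127.716 + 115.032 = 455.106 mg/L

455.106 mg/L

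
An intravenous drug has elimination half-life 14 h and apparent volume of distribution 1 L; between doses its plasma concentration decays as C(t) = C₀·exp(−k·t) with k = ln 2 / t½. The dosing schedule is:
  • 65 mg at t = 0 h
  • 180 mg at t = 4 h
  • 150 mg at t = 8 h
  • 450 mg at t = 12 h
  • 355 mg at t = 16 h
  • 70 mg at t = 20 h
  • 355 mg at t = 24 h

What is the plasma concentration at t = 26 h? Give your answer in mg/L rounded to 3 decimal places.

k = ln 2 / 14 = 0.04951 per h
Dose 1 (65 mg at t=0 h): 65·exp(−0.04951·26) = 17.941 mg/L
Dose 2 (180 mg at t=4 h): 180·exp(−0.04951·22) = 60.566 mg/L
Dose 3 (150 mg at t=8 h): 150·exp(−0.04951·18) = 61.525 mg/L
Dose 4 (450 mg at t=12 h): 450·exp(−0.04951·14) = 225.000 mg/L
Dose 5 (355 mg at t=16 h): 355·exp(−0.04951·10) = 216.375 mg/L
Dose 6 (70 mg at t=20 h): 70·exp(−0.04951·6) = 52.010 mg/L
Dose 7 (355 mg at t=24 h): 355·exp(−0.04951·2) = 321.532 mg/L
C(26) = 17.941 + 60.566 + 61.525 + 225.000 + 216.375 + 52.010 + 321.532 = 954.949 mg/L

954.949 mg/L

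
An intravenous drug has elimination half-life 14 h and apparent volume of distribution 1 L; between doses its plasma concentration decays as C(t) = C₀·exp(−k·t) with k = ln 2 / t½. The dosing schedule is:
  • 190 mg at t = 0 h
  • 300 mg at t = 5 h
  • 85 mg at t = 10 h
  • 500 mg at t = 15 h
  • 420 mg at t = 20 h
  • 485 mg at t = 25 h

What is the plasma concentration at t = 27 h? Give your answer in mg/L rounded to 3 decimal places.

1199.771 mg/L

k = ln 2 / 14 = 0.04951 per h
Dose 1 (190 mg at t=0 h): 190·exp(−0.04951·27) = 49.911 mg/L
Dose 2 (300 mg at t=5 h): 300·exp(−0.04951·22) = 100.943 mg/L
Dose 3 (85 mg at t=10 h): 85·exp(−0.04951·17) = 36.634 mg/L
Dose 4 (500 mg at t=15 h): 500·exp(−0.04951·12) = 276.022 mg/L
Dose 5 (420 mg at t=20 h): 420·exp(−0.04951·7) = 296.985 mg/L
Dose 6 (485 mg at t=25 h): 485·exp(−0.04951·2) = 439.276 mg/L
C(27) = 49.911 + 100.943 + 36.634 + 276.022 + 296.985 + 439.276 = 1199.771 mg/L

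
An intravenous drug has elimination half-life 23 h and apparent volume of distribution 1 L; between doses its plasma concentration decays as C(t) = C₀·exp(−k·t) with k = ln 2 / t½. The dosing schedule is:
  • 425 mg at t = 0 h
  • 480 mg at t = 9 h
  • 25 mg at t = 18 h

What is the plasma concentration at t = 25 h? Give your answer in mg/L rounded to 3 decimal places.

k = ln 2 / 23 = 0.03014 per h
Dose 1 (425 mg at t=0 h): 425·exp(−0.03014·25) = 200.070 mg/L
Dose 2 (480 mg at t=9 h): 480·exp(−0.03014·16) = 296.366 mg/L
Dose 3 (25 mg at t=18 h): 25·exp(−0.03014·7) = 20.245 mg/L
C(25) = 200.070 + 296.366 + 20.245 = 516.682 mg/L

516.682 mg/L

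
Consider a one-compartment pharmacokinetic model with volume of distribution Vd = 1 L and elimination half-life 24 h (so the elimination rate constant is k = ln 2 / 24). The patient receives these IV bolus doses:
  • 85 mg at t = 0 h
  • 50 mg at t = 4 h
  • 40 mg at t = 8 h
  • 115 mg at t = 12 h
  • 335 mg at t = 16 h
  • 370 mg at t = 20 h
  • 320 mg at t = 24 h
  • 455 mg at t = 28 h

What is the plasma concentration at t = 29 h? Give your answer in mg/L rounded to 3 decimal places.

k = ln 2 / 24 = 0.02888 per h
Dose 1 (85 mg at t=0 h): 85·exp(−0.02888·29) = 36.785 mg/L
Dose 2 (50 mg at t=4 h): 50·exp(−0.02888·25) = 24.288 mg/L
Dose 3 (40 mg at t=8 h): 40·exp(−0.02888·21) = 21.810 mg/L
Dose 4 (115 mg at t=12 h): 115·exp(−0.02888·17) = 70.383 mg/L
Dose 5 (335 mg at t=16 h): 335·exp(−0.02888·13) = 230.137 mg/L
Dose 6 (370 mg at t=20 h): 370·exp(−0.02888·9) = 285.309 mg/L
Dose 7 (320 mg at t=24 h): 320·exp(−0.02888·5) = 276.972 mg/L
Dose 8 (455 mg at t=28 h): 455·exp(−0.02888·1) = 442.047 mg/L
C(29) = 36.785 + 24.288 + 21.810 + 70.383 + 230.137 + 285.309 + 276.972 + 442.047 = 1387.732 mg/L

1387.732 mg/L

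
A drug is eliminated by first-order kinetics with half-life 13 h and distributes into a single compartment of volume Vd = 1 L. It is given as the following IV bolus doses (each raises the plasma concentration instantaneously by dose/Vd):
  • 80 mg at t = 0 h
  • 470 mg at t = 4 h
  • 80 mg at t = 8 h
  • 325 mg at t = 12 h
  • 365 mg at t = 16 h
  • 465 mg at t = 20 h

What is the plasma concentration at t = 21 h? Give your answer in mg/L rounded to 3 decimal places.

k = ln 2 / 13 = 0.05332 per h
Dose 1 (80 mg at t=0 h): 80·exp(−0.05332·21) = 26.110 mg/L
Dose 2 (470 mg at t=4 h): 470·exp(−0.05332·17) = 189.864 mg/L
Dose 3 (80 mg at t=8 h): 80·exp(−0.05332·13) = 40.000 mg/L
Dose 4 (325 mg at t=12 h): 325·exp(−0.05332·9) = 201.131 mg/L
Dose 5 (365 mg at t=16 h): 365·exp(−0.05332·5) = 279.584 mg/L
Dose 6 (465 mg at t=20 h): 465·exp(−0.05332·1) = 440.856 mg/L
C(21) = 26.110 + 189.864 + 40.000 + 201.131 + 279.584 + 440.856 = 1177.545 mg/L

1177.545 mg/L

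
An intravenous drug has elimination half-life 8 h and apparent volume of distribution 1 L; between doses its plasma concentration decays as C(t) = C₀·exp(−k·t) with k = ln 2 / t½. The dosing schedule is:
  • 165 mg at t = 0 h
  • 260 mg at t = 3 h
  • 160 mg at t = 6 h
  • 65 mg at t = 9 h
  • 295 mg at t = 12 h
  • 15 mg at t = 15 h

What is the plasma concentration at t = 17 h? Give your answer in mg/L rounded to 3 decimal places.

k = ln 2 / 8 = 0.08664 per h
Dose 1 (165 mg at t=0 h): 165·exp(−0.08664·17) = 37.826 mg/L
Dose 2 (260 mg at t=3 h): 260·exp(−0.08664·14) = 77.298 mg/L
Dose 3 (160 mg at t=6 h): 160·exp(−0.08664·11) = 61.688 mg/L
Dose 4 (65 mg at t=9 h): 65·exp(−0.08664·8) = 32.500 mg/L
Dose 5 (295 mg at t=12 h): 295·exp(−0.08664·5) = 191.284 mg/L
Dose 6 (15 mg at t=15 h): 15·exp(−0.08664·2) = 12.613 mg/L
C(17) = 37.826 + 77.298 + 61.688 + 32.500 + 191.284 + 12.613 = 413.211 mg/L

413.211 mg/L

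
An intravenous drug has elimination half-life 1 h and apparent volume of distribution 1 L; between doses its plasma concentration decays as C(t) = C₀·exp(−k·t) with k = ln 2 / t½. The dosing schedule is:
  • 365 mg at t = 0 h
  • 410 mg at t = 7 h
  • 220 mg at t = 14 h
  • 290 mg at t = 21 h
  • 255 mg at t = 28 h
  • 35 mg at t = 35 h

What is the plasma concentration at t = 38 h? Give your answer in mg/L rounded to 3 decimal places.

4.626 mg/L

k = ln 2 / 1 = 0.69315 per h
Dose 1 (365 mg at t=0 h): 365·exp(−0.69315·38) = 0.000 mg/L
Dose 2 (410 mg at t=7 h): 410·exp(−0.69315·31) = 0.000 mg/L
Dose 3 (220 mg at t=14 h): 220·exp(−0.69315·24) = 0.000 mg/L
Dose 4 (290 mg at t=21 h): 290·exp(−0.69315·17) = 0.002 mg/L
Dose 5 (255 mg at t=28 h): 255·exp(−0.69315·10) = 0.249 mg/L
Dose 6 (35 mg at t=35 h): 35·exp(−0.69315·3) = 4.375 mg/L
C(38) = 0.000 + 0.000 + 0.000 + 0.002 + 0.249 + 4.375 = 4.626 mg/L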